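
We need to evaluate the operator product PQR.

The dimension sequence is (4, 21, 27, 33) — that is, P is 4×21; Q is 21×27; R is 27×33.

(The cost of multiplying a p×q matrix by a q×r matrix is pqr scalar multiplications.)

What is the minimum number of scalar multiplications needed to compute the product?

Order (P(QR)): (QR): 21×27 by 27×33 → 21×33, cost 21·27·33 = 18711; (P(QR)): 4×21 by 21×33 → 4×33, cost 4·21·33 = 2772; cumulative 21483. Total 21483.
Order ((PQ)R): (PQ): 4×21 by 21×27 → 4×27, cost 4·21·27 = 2268; ((PQ)R): 4×27 by 27×33 → 4×33, cost 4·27·33 = 3564; cumulative 5832. Total 5832.
Minimum: 5832.

5832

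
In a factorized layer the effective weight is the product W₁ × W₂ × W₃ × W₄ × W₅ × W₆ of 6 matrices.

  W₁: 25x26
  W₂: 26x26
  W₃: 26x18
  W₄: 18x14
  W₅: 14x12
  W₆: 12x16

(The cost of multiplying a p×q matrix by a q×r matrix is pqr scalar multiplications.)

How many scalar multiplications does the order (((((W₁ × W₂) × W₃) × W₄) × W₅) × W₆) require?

(W₁ × W₂): 25×26 by 26×26 → 25×26, cost 25·26·26 = 16900
((W₁ × W₂) × W₃): 25×26 by 26×18 → 25×18, cost 25·26·18 = 11700; cumulative 28600
(((W₁ × W₂) × W₃) × W₄): 25×18 by 18×14 → 25×14, cost 25·18·14 = 6300; cumulative 34900
((((W₁ × W₂) × W₃) × W₄) × W₅): 25×14 by 14×12 → 25×12, cost 25·14·12 = 4200; cumulative 39100
(((((W₁ × W₂) × W₃) × W₄) × W₅) × W₆): 25×12 by 12×16 → 25×16, cost 25·12·16 = 4800; cumulative 43900
Total: 43900 scalar multiplications.

43900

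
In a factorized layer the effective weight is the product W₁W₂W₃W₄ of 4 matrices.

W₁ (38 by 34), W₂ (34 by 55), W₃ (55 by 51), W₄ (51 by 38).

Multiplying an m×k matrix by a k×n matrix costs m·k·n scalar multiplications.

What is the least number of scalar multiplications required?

Adjacent pairs: W₁W₂ = 38·34·55 = 71060; W₂W₃ = 34·55·51 = 95370; W₃W₄ = 55·51·38 = 106590.
Length 3: W₁..W₃: k=1: 0+95370+38·34·51=161262; k=2: 71060+0+38·55·51=177650 → min 161262 | W₂..W₄: k=2: 0+106590+34·55·38=177650; k=3: 95370+0+34·51·38=161262 → min 161262.
Length 4: W₁..W₄: k=1: 0+161262+38·34·38=210358; k=2: 71060+106590+38·55·38=257070; k=3: 161262+0+38·51·38=234906 → min 210358.
Optimal order: (W₁((W₂W₃)W₄)) with cost 210358.

210358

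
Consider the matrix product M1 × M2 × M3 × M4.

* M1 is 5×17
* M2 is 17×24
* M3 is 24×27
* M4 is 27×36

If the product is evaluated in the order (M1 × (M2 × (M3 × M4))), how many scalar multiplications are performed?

41076

(M3 × M4): 24×27 by 27×36 → 24×36, cost 24·27·36 = 23328
(M2 × (M3 × M4)): 17×24 by 24×36 → 17×36, cost 17·24·36 = 14688; cumulative 38016
(M1 × (M2 × (M3 × M4))): 5×17 by 17×36 → 5×36, cost 5·17·36 = 3060; cumulative 41076
Total: 41076 scalar multiplications.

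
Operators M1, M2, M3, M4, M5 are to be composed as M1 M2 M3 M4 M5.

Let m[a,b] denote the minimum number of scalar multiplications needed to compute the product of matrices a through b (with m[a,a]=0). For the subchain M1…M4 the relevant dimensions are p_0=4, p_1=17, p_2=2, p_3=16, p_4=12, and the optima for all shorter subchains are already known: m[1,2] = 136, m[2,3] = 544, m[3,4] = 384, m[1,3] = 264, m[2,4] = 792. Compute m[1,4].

616

m[1,4] = min over k∈[1,3] of m[1,k]+m[k+1,4]+p_{0}·p_k·p_{4}.
k=1: 0 + 792 + 4·17·12 = 1608; k=2: 136 + 384 + 4·2·12 = 616; k=3: 264 + 0 + 4·16·12 = 1032.
Minimum: 616 at k=2.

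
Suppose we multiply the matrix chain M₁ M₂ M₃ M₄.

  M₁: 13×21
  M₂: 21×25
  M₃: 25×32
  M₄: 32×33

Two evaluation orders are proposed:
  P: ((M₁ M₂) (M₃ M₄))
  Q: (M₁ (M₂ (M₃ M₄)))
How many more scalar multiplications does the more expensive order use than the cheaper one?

Order P = ((M₁ M₂) (M₃ M₄)): (M₁ M₂): 13×21 by 21×25 → 13×25, cost 13·21·25 = 6825; (M₃ M₄): 25×32 by 32×33 → 25×33, cost 25·32·33 = 26400; ((M₁ M₂) (M₃ M₄)): 13×25 by 25×33 → 13×33, cost 13·25·33 = 10725; cumulative 43950. Total 43950.
Order Q = (M₁ (M₂ (M₃ M₄))): (M₃ M₄): 25×32 by 32×33 → 25×33, cost 25·32·33 = 26400; (M₂ (M₃ M₄)): 21×25 by 25×33 → 21×33, cost 21·25·33 = 17325; cumulative 43725; (M₁ (M₂ (M₃ M₄))): 13×21 by 21×33 → 13×33, cost 13·21·33 = 9009; cumulative 52734. Total 52734.
Difference: |43950 − 52734| = 8784.

8784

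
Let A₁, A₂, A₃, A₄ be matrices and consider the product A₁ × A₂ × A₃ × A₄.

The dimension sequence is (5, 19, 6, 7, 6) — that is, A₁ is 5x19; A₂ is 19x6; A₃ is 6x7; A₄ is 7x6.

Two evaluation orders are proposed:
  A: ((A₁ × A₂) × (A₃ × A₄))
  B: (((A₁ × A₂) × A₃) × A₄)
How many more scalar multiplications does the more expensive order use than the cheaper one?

Order A = ((A₁ × A₂) × (A₃ × A₄)): (A₁ × A₂): 5×19 by 19×6 → 5×6, cost 5·19·6 = 570; (A₃ × A₄): 6×7 by 7×6 → 6×6, cost 6·7·6 = 252; ((A₁ × A₂) × (A₃ × A₄)): 5×6 by 6×6 → 5×6, cost 5·6·6 = 180; cumulative 1002. Total 1002.
Order B = (((A₁ × A₂) × A₃) × A₄): (A₁ × A₂): 5×19 by 19×6 → 5×6, cost 5·19·6 = 570; ((A₁ × A₂) × A₃): 5×6 by 6×7 → 5×7, cost 5·6·7 = 210; cumulative 780; (((A₁ × A₂) × A₃) × A₄): 5×7 by 7×6 → 5×6, cost 5·7·6 = 210; cumulative 990. Total 990.
Difference: |1002 − 990| = 12.

12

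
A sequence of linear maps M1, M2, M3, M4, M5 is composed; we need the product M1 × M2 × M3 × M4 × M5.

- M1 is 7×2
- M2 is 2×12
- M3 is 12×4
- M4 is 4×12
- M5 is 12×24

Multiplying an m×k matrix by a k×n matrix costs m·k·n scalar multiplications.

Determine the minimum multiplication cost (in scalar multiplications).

Adjacent pairs: M1M2 = 7·2·12 = 168; M2M3 = 2·12·4 = 96; M3M4 = 12·4·12 = 576; M4M5 = 4·12·24 = 1152.
Length 3: M1..M3: k=1: 0+96+7·2·4=152; k=2: 168+0+7·12·4=504 → min 152 | M2..M4: k=2: 0+576+2·12·12=864; k=3: 96+0+2·4·12=192 → min 192 | M3..M5: k=3: 0+1152+12·4·24=2304; k=4: 576+0+12·12·24=4032 → min 2304.
Length 4: M1..M4: k=1: 0+192+7·2·12=360; k=2: 168+576+7·12·12=1752; k=3: 152+0+7·4·12=488 → min 360 | M2..M5: k=2: 0+2304+2·12·24=2880; k=3: 96+1152+2·4·24=1440; k=4: 192+0+2·12·24=768 → min 768.
Length 5: M1..M5: k=1: 0+768+7·2·24=1104; k=2: 168+2304+7·12·24=4488; k=3: 152+1152+7·4·24=1976; k=4: 360+0+7·12·24=2376 → min 1104.
Optimal order: (M1 × (((M2 × M3) × M4) × M5)) with cost 1104.

1104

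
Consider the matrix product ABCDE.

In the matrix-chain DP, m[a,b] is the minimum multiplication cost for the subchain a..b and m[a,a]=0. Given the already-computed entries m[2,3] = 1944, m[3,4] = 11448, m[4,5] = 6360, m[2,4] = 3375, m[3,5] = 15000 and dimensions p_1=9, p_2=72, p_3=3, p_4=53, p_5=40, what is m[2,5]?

m[2,5] = min over k∈[2,4] of m[2,k]+m[k+1,5]+p_{1}·p_k·p_{5}.
k=2: 0 + 15000 + 9·72·40 = 40920; k=3: 1944 + 6360 + 9·3·40 = 9384; k=4: 3375 + 0 + 9·53·40 = 22455.
Minimum: 9384 at k=3.

9384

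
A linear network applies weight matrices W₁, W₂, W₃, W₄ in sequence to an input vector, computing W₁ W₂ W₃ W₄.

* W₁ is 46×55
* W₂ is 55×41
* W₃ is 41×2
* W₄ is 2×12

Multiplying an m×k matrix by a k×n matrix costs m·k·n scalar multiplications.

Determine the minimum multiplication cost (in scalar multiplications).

10674

Adjacent pairs: W₁W₂ = 46·55·41 = 103730; W₂W₃ = 55·41·2 = 4510; W₃W₄ = 41·2·12 = 984.
Length 3: W₁..W₃: k=1: 0+4510+46·55·2=9570; k=2: 103730+0+46·41·2=107502 → min 9570 | W₂..W₄: k=2: 0+984+55·41·12=28044; k=3: 4510+0+55·2·12=5830 → min 5830.
Length 4: W₁..W₄: k=1: 0+5830+46·55·12=36190; k=2: 103730+984+46·41·12=127346; k=3: 9570+0+46·2·12=10674 → min 10674.
Optimal order: ((W₁ (W₂ W₃)) W₄) with cost 10674.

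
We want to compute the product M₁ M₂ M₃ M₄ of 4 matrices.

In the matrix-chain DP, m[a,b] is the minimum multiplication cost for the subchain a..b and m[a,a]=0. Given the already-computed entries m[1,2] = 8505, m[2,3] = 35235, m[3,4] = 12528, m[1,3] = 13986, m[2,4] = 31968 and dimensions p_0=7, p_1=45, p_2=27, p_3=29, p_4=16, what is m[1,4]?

17234

m[1,4] = min over k∈[1,3] of m[1,k]+m[k+1,4]+p_{0}·p_k·p_{4}.
k=1: 0 + 31968 + 7·45·16 = 37008; k=2: 8505 + 12528 + 7·27·16 = 24057; k=3: 13986 + 0 + 7·29·16 = 17234.
Minimum: 17234 at k=3.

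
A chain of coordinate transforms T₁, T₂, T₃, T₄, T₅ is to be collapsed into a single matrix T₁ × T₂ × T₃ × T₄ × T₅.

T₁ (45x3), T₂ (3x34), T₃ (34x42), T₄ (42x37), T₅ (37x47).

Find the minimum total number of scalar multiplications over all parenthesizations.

Adjacent pairs: T₁T₂ = 45·3·34 = 4590; T₂T₃ = 3·34·42 = 4284; T₃T₄ = 34·42·37 = 52836; T₄T₅ = 42·37·47 = 73038.
Length 3: T₁..T₃: k=1: 0+4284+45·3·42=9954; k=2: 4590+0+45·34·42=68850 → min 9954 | T₂..T₄: k=2: 0+52836+3·34·37=56610; k=3: 4284+0+3·42·37=8946 → min 8946 | T₃..T₅: k=3: 0+73038+34·42·47=140154; k=4: 52836+0+34·37·47=111962 → min 111962.
Length 4: T₁..T₄: k=1: 0+8946+45·3·37=13941; k=2: 4590+52836+45·34·37=114036; k=3: 9954+0+45·42·37=79884 → min 13941 | T₂..T₅: k=2: 0+111962+3·34·47=116756; k=3: 4284+73038+3·42·47=83244; k=4: 8946+0+3·37·47=14163 → min 14163.
Length 5: T₁..T₅: k=1: 0+14163+45·3·47=20508; k=2: 4590+111962+45·34·47=188462; k=3: 9954+73038+45·42·47=171822; k=4: 13941+0+45·37·47=92196 → min 20508.
Optimal order: (T₁ × (((T₂ × T₃) × T₄) × T₅)) with cost 20508.

20508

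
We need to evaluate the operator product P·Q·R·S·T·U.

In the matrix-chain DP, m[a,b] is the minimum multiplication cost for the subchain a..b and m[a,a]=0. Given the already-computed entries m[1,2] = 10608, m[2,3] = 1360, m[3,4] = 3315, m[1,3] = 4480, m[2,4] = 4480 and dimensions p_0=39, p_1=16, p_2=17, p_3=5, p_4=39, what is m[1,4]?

12085

m[1,4] = min over k∈[1,3] of m[1,k]+m[k+1,4]+p_{0}·p_k·p_{4}.
k=1: 0 + 4480 + 39·16·39 = 28816; k=2: 10608 + 3315 + 39·17·39 = 39780; k=3: 4480 + 0 + 39·5·39 = 12085.
Minimum: 12085 at k=3.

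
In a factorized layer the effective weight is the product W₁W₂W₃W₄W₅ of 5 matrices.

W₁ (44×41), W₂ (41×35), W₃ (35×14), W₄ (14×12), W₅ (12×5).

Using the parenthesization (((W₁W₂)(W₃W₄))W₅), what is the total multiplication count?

90140

(W₁W₂): 44×41 by 41×35 → 44×35, cost 44·41·35 = 63140
(W₃W₄): 35×14 by 14×12 → 35×12, cost 35·14·12 = 5880
((W₁W₂)(W₃W₄)): 44×35 by 35×12 → 44×12, cost 44·35·12 = 18480; cumulative 87500
(((W₁W₂)(W₃W₄))W₅): 44×12 by 12×5 → 44×5, cost 44·12·5 = 2640; cumulative 90140
Total: 90140 scalar multiplications.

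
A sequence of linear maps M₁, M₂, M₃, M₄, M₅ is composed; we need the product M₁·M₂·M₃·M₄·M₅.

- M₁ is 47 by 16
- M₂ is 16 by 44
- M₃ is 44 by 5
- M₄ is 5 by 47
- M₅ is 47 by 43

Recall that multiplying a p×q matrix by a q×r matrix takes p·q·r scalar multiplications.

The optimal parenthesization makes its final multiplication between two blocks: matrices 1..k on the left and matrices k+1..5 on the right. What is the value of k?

3

Adjacent pairs: M₁M₂ = 47·16·44 = 33088; M₂M₃ = 16·44·5 = 3520; M₃M₄ = 44·5·47 = 10340; M₄M₅ = 5·47·43 = 10105.
Length 3: M₁..M₃: k=1: 0+3520+47·16·5=7280; k=2: 33088+0+47·44·5=43428 → min 7280 | M₂..M₄: k=2: 0+10340+16·44·47=43428; k=3: 3520+0+16·5·47=7280 → min 7280 | M₃..M₅: k=3: 0+10105+44·5·43=19565; k=4: 10340+0+44·47·43=99264 → min 19565.
Length 4: M₁..M₄: k=1: 0+7280+47·16·47=42624; k=2: 33088+10340+47·44·47=140624; k=3: 7280+0+47·5·47=18325 → min 18325 | M₂..M₅: k=2: 0+19565+16·44·43=49837; k=3: 3520+10105+16·5·43=17065; k=4: 7280+0+16·47·43=39616 → min 17065.
Top-level splits: k=1: (M₁..M₁)·(M₂..M₅) → 0+17065+47·16·43 = 49401; k=2: (M₁..M₂)·(M₃..M₅) → 33088+19565+47·44·43 = 141577; k=3: (M₁..M₃)·(M₄..M₅) → 7280+10105+47·5·43 = 27490; k=4: (M₁..M₄)·(M₅..M₅) → 18325+0+47·47·43 = 113312.
Best split is after M₃, i.e. k = 3.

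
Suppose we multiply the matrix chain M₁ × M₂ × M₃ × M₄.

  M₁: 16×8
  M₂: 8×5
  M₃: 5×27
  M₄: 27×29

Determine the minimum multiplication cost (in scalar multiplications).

Adjacent pairs: M₁M₂ = 16·8·5 = 640; M₂M₃ = 8·5·27 = 1080; M₃M₄ = 5·27·29 = 3915.
Length 3: M₁..M₃: k=1: 0+1080+16·8·27=4536; k=2: 640+0+16·5·27=2800 → min 2800 | M₂..M₄: k=2: 0+3915+8·5·29=5075; k=3: 1080+0+8·27·29=7344 → min 5075.
Length 4: M₁..M₄: k=1: 0+5075+16·8·29=8787; k=2: 640+3915+16·5·29=6875; k=3: 2800+0+16·27·29=15328 → min 6875.
Optimal order: ((M₁ × M₂) × (M₃ × M₄)) with cost 6875.

6875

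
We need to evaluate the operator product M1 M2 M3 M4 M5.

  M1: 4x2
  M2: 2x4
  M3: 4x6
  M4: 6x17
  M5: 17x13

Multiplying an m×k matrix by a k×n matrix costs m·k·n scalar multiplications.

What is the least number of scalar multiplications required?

798

Adjacent pairs: M1M2 = 4·2·4 = 32; M2M3 = 2·4·6 = 48; M3M4 = 4·6·17 = 408; M4M5 = 6·17·13 = 1326.
Length 3: M1..M3: k=1: 0+48+4·2·6=96; k=2: 32+0+4·4·6=128 → min 96 | M2..M4: k=2: 0+408+2·4·17=544; k=3: 48+0+2·6·17=252 → min 252 | M3..M5: k=3: 0+1326+4·6·13=1638; k=4: 408+0+4·17·13=1292 → min 1292.
Length 4: M1..M4: k=1: 0+252+4·2·17=388; k=2: 32+408+4·4·17=712; k=3: 96+0+4·6·17=504 → min 388 | M2..M5: k=2: 0+1292+2·4·13=1396; k=3: 48+1326+2·6·13=1530; k=4: 252+0+2·17·13=694 → min 694.
Length 5: M1..M5: k=1: 0+694+4·2·13=798; k=2: 32+1292+4·4·13=1532; k=3: 96+1326+4·6·13=1734; k=4: 388+0+4·17·13=1272 → min 798.
Optimal order: (M1 (((M2 M3) M4) M5)) with cost 798.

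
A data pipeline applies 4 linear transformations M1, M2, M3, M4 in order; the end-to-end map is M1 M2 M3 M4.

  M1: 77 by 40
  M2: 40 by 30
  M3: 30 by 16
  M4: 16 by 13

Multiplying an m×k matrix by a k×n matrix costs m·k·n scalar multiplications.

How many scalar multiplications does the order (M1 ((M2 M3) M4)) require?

(M2 M3): 40×30 by 30×16 → 40×16, cost 40·30·16 = 19200
((M2 M3) M4): 40×16 by 16×13 → 40×13, cost 40·16·13 = 8320; cumulative 27520
(M1 ((M2 M3) M4)): 77×40 by 40×13 → 77×13, cost 77·40·13 = 40040; cumulative 67560
Total: 67560 scalar multiplications.

67560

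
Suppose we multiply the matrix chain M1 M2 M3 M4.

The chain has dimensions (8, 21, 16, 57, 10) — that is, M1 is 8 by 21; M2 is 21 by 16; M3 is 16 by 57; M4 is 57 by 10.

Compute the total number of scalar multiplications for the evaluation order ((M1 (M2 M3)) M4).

(M2 M3): 21×16 by 16×57 → 21×57, cost 21·16·57 = 19152
(M1 (M2 M3)): 8×21 by 21×57 → 8×57, cost 8·21·57 = 9576; cumulative 28728
((M1 (M2 M3)) M4): 8×57 by 57×10 → 8×10, cost 8·57·10 = 4560; cumulative 33288
Total: 33288 scalar multiplications.

33288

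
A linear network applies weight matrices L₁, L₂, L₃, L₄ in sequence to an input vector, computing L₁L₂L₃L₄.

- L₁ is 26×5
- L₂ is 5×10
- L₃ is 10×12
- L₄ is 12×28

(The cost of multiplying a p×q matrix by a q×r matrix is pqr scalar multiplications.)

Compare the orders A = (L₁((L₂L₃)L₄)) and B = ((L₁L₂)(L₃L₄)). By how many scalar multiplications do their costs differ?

6020

Order A = (L₁((L₂L₃)L₄)): (L₂L₃): 5×10 by 10×12 → 5×12, cost 5·10·12 = 600; ((L₂L₃)L₄): 5×12 by 12×28 → 5×28, cost 5·12·28 = 1680; cumulative 2280; (L₁((L₂L₃)L₄)): 26×5 by 5×28 → 26×28, cost 26·5·28 = 3640; cumulative 5920. Total 5920.
Order B = ((L₁L₂)(L₃L₄)): (L₁L₂): 26×5 by 5×10 → 26×10, cost 26·5·10 = 1300; (L₃L₄): 10×12 by 12×28 → 10×28, cost 10·12·28 = 3360; ((L₁L₂)(L₃L₄)): 26×10 by 10×28 → 26×28, cost 26·10·28 = 7280; cumulative 11940. Total 11940.
Difference: |5920 − 11940| = 6020.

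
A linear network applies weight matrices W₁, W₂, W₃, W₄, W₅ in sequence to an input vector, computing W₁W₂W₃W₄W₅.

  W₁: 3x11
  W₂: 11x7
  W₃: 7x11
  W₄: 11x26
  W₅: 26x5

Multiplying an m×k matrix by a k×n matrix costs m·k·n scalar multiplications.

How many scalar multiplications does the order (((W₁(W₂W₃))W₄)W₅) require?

2458

(W₂W₃): 11×7 by 7×11 → 11×11, cost 11·7·11 = 847
(W₁(W₂W₃)): 3×11 by 11×11 → 3×11, cost 3·11·11 = 363; cumulative 1210
((W₁(W₂W₃))W₄): 3×11 by 11×26 → 3×26, cost 3·11·26 = 858; cumulative 2068
(((W₁(W₂W₃))W₄)W₅): 3×26 by 26×5 → 3×5, cost 3·26·5 = 390; cumulative 2458
Total: 2458 scalar multiplications.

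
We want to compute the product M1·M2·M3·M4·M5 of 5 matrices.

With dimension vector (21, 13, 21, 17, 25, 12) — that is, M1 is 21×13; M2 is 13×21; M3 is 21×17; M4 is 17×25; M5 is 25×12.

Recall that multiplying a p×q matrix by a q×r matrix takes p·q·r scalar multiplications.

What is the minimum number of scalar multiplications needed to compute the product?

Adjacent pairs: M1M2 = 21·13·21 = 5733; M2M3 = 13·21·17 = 4641; M3M4 = 21·17·25 = 8925; M4M5 = 17·25·12 = 5100.
Length 3: M1..M3: k=1: 0+4641+21·13·17=9282; k=2: 5733+0+21·21·17=13230 → min 9282 | M2..M4: k=2: 0+8925+13·21·25=15750; k=3: 4641+0+13·17·25=10166 → min 10166 | M3..M5: k=3: 0+5100+21·17·12=9384; k=4: 8925+0+21·25·12=15225 → min 9384.
Length 4: M1..M4: k=1: 0+10166+21·13·25=16991; k=2: 5733+8925+21·21·25=25683; k=3: 9282+0+21·17·25=18207 → min 16991 | M2..M5: k=2: 0+9384+13·21·12=12660; k=3: 4641+5100+13·17·12=12393; k=4: 10166+0+13·25·12=14066 → min 12393.
Length 5: M1..M5: k=1: 0+12393+21·13·12=15669; k=2: 5733+9384+21·21·12=20409; k=3: 9282+5100+21·17·12=18666; k=4: 16991+0+21·25·12=23291 → min 15669.
Optimal order: (M1·((M2·M3)·(M4·M5))) with cost 15669.

15669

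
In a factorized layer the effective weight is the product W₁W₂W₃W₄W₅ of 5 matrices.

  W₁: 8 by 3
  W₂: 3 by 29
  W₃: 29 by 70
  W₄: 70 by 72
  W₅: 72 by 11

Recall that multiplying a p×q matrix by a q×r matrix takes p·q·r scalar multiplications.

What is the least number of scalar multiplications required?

23850

Adjacent pairs: W₁W₂ = 8·3·29 = 696; W₂W₃ = 3·29·70 = 6090; W₃W₄ = 29·70·72 = 146160; W₄W₅ = 70·72·11 = 55440.
Length 3: W₁..W₃: k=1: 0+6090+8·3·70=7770; k=2: 696+0+8·29·70=16936 → min 7770 | W₂..W₄: k=2: 0+146160+3·29·72=152424; k=3: 6090+0+3·70·72=21210 → min 21210 | W₃..W₅: k=3: 0+55440+29·70·11=77770; k=4: 146160+0+29·72·11=169128 → min 77770.
Length 4: W₁..W₄: k=1: 0+21210+8·3·72=22938; k=2: 696+146160+8·29·72=163560; k=3: 7770+0+8·70·72=48090 → min 22938 | W₂..W₅: k=2: 0+77770+3·29·11=78727; k=3: 6090+55440+3·70·11=63840; k=4: 21210+0+3·72·11=23586 → min 23586.
Length 5: W₁..W₅: k=1: 0+23586+8·3·11=23850; k=2: 696+77770+8·29·11=81018; k=3: 7770+55440+8·70·11=69370; k=4: 22938+0+8·72·11=29274 → min 23850.
Optimal order: (W₁(((W₂W₃)W₄)W₅)) with cost 23850.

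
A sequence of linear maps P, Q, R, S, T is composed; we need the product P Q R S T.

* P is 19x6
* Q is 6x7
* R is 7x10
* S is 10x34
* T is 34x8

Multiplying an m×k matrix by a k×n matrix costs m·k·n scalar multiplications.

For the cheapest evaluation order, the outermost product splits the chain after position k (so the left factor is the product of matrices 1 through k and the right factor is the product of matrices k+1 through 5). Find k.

1

Adjacent pairs: PQ = 19·6·7 = 798; QR = 6·7·10 = 420; RS = 7·10·34 = 2380; ST = 10·34·8 = 2720.
Length 3: P..R: k=1: 0+420+19·6·10=1560; k=2: 798+0+19·7·10=2128 → min 1560 | Q..S: k=2: 0+2380+6·7·34=3808; k=3: 420+0+6·10·34=2460 → min 2460 | R..T: k=3: 0+2720+7·10·8=3280; k=4: 2380+0+7·34·8=4284 → min 3280.
Length 4: P..S: k=1: 0+2460+19·6·34=6336; k=2: 798+2380+19·7·34=7700; k=3: 1560+0+19·10·34=8020 → min 6336 | Q..T: k=2: 0+3280+6·7·8=3616; k=3: 420+2720+6·10·8=3620; k=4: 2460+0+6·34·8=4092 → min 3616.
Top-level splits: k=1: (P..P)·(Q..T) → 0+3616+19·6·8 = 4528; k=2: (P..Q)·(R..T) → 798+3280+19·7·8 = 5142; k=3: (P..R)·(S..T) → 1560+2720+19·10·8 = 5800; k=4: (P..S)·(T..T) → 6336+0+19·34·8 = 11504.
Best split is after P, i.e. k = 1.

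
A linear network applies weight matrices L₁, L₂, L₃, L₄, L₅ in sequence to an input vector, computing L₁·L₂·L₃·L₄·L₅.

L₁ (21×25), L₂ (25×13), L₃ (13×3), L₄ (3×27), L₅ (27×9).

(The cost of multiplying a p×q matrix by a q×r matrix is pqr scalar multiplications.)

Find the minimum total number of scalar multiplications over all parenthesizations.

Adjacent pairs: L₁L₂ = 21·25·13 = 6825; L₂L₃ = 25·13·3 = 975; L₃L₄ = 13·3·27 = 1053; L₄L₅ = 3·27·9 = 729.
Length 3: L₁..L₃: k=1: 0+975+21·25·3=2550; k=2: 6825+0+21·13·3=7644 → min 2550 | L₂..L₄: k=2: 0+1053+25·13·27=9828; k=3: 975+0+25·3·27=3000 → min 3000 | L₃..L₅: k=3: 0+729+13·3·9=1080; k=4: 1053+0+13·27·9=4212 → min 1080.
Length 4: L₁..L₄: k=1: 0+3000+21·25·27=17175; k=2: 6825+1053+21·13·27=15249; k=3: 2550+0+21·3·27=4251 → min 4251 | L₂..L₅: k=2: 0+1080+25·13·9=4005; k=3: 975+729+25·3·9=2379; k=4: 3000+0+25·27·9=9075 → min 2379.
Length 5: L₁..L₅: k=1: 0+2379+21·25·9=7104; k=2: 6825+1080+21·13·9=10362; k=3: 2550+729+21·3·9=3846; k=4: 4251+0+21·27·9=9354 → min 3846.
Optimal order: ((L₁·(L₂·L₃))·(L₄·L₅)) with cost 3846.

3846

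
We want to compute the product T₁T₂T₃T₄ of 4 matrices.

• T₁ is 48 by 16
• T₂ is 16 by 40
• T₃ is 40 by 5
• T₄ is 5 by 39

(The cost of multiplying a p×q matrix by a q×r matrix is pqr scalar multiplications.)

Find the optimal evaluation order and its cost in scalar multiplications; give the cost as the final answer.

Adjacent pairs: T₁T₂ = 48·16·40 = 30720; T₂T₃ = 16·40·5 = 3200; T₃T₄ = 40·5·39 = 7800.
Length 3: T₁..T₃: k=1: 0+3200+48·16·5=7040; k=2: 30720+0+48·40·5=40320 → min 7040 | T₂..T₄: k=2: 0+7800+16·40·39=32760; k=3: 3200+0+16·5·39=6320 → min 6320.
Length 4: T₁..T₄: k=1: 0+6320+48·16·39=36272; k=2: 30720+7800+48·40·39=113400; k=3: 7040+0+48·5·39=16400 → min 16400.
Optimal parenthesization: ((T₁(T₂T₃))T₄) with cost 16400.

16400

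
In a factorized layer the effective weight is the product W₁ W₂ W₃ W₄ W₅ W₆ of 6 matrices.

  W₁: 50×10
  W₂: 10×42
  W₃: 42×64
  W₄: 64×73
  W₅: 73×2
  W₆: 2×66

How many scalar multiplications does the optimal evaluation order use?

Adjacent pairs: W₁W₂ = 50·10·42 = 21000; W₂W₃ = 10·42·64 = 26880; W₃W₄ = 42·64·73 = 196224; W₄W₅ = 64·73·2 = 9344; W₅W₆ = 73·2·66 = 9636.
Length 3: W₁..W₃: k=1: 0+26880+50·10·64=58880; k=2: 21000+0+50·42·64=155400 → min 58880 | W₂..W₄: k=2: 0+196224+10·42·73=226884; k=3: 26880+0+10·64·73=73600 → min 73600 | W₃..W₅: k=3: 0+9344+42·64·2=14720; k=4: 196224+0+42·73·2=202356 → min 14720 | W₄..W₆: k=4: 0+9636+64·73·66=317988; k=5: 9344+0+64·2·66=17792 → min 17792.
Length 4: W₁..W₄: k=1: 0+73600+50·10·73=110100; k=2: 21000+196224+50·42·73=370524; k=3: 58880+0+50·64·73=292480 → min 110100 | W₂..W₅: k=2: 0+14720+10·42·2=15560; k=3: 26880+9344+10·64·2=37504; k=4: 73600+0+10·73·2=75060 → min 15560 | W₃..W₆: k=3: 0+17792+42·64·66=195200; k=4: 196224+9636+42·73·66=408216; k=5: 14720+0+42·2·66=20264 → min 20264.
Length 5: W₁..W₅: k=1: 0+15560+50·10·2=16560; k=2: 21000+14720+50·42·2=39920; k=3: 58880+9344+50·64·2=74624; k=4: 110100+0+50·73·2=117400 → min 16560 | W₂..W₆: k=2: 0+20264+10·42·66=47984; k=3: 26880+17792+10·64·66=86912; k=4: 73600+9636+10·73·66=131416; k=5: 15560+0+10·2·66=16880 → min 16880.
Length 6: W₁..W₆: k=1: 0+16880+50·10·66=49880; k=2: 21000+20264+50·42·66=179864; k=3: 58880+17792+50·64·66=287872; k=4: 110100+9636+50·73·66=360636; k=5: 16560+0+50·2·66=23160 → min 23160.
Optimal order: ((W₁ (W₂ (W₃ (W₄ W₅)))) W₆) with cost 23160.

23160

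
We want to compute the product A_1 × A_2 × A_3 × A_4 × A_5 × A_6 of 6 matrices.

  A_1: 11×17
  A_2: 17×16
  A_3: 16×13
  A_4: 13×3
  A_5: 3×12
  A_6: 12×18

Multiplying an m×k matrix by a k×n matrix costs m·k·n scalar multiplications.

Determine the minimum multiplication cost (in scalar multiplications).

Adjacent pairs: A_1A_2 = 11·17·16 = 2992; A_2A_3 = 17·16·13 = 3536; A_3A_4 = 16·13·3 = 624; A_4A_5 = 13·3·12 = 468; A_5A_6 = 3·12·18 = 648.
Length 3: A_1..A_3: k=1: 0+3536+11·17·13=5967; k=2: 2992+0+11·16·13=5280 → min 5280 | A_2..A_4: k=2: 0+624+17·16·3=1440; k=3: 3536+0+17·13·3=4199 → min 1440 | A_3..A_5: k=3: 0+468+16·13·12=2964; k=4: 624+0+16·3·12=1200 → min 1200 | A_4..A_6: k=4: 0+648+13·3·18=1350; k=5: 468+0+13·12·18=3276 → min 1350.
Length 4: A_1..A_4: k=1: 0+1440+11·17·3=2001; k=2: 2992+624+11·16·3=4144; k=3: 5280+0+11·13·3=5709 → min 2001 | A_2..A_5: k=2: 0+1200+17·16·12=4464; k=3: 3536+468+17·13·12=6656; k=4: 1440+0+17·3·12=2052 → min 2052 | A_3..A_6: k=3: 0+1350+16·13·18=5094; k=4: 624+648+16·3·18=2136; k=5: 1200+0+16·12·18=4656 → min 2136.
Length 5: A_1..A_5: k=1: 0+2052+11·17·12=4296; k=2: 2992+1200+11·16·12=6304; k=3: 5280+468+11·13·12=7464; k=4: 2001+0+11·3·12=2397 → min 2397 | A_2..A_6: k=2: 0+2136+17·16·18=7032; k=3: 3536+1350+17·13·18=8864; k=4: 1440+648+17·3·18=3006; k=5: 2052+0+17·12·18=5724 → min 3006.
Length 6: A_1..A_6: k=1: 0+3006+11·17·18=6372; k=2: 2992+2136+11·16·18=8296; k=3: 5280+1350+11·13·18=9204; k=4: 2001+648+11·3·18=3243; k=5: 2397+0+11·12·18=4773 → min 3243.
Optimal order: ((A_1 × (A_2 × (A_3 × A_4))) × (A_5 × A_6)) with cost 3243.

3243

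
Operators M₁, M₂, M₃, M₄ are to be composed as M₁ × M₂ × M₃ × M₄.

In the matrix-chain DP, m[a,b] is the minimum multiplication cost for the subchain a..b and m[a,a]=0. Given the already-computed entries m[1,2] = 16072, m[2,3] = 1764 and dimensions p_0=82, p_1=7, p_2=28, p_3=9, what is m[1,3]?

m[1,3] = min over k∈[1,2] of m[1,k]+m[k+1,3]+p_{0}·p_k·p_{3}.
k=1: 0 + 1764 + 82·7·9 = 6930; k=2: 16072 + 0 + 82·28·9 = 36736.
Minimum: 6930 at k=1.

6930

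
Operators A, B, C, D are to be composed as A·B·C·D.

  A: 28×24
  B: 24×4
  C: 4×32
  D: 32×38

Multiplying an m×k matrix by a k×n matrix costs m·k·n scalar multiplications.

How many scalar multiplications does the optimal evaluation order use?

Adjacent pairs: AB = 28·24·4 = 2688; BC = 24·4·32 = 3072; CD = 4·32·38 = 4864.
Length 3: A..C: k=1: 0+3072+28·24·32=24576; k=2: 2688+0+28·4·32=6272 → min 6272 | B..D: k=2: 0+4864+24·4·38=8512; k=3: 3072+0+24·32·38=32256 → min 8512.
Length 4: A..D: k=1: 0+8512+28·24·38=34048; k=2: 2688+4864+28·4·38=11808; k=3: 6272+0+28·32·38=40320 → min 11808.
Optimal order: ((A·B)·(C·D)) with cost 11808.

11808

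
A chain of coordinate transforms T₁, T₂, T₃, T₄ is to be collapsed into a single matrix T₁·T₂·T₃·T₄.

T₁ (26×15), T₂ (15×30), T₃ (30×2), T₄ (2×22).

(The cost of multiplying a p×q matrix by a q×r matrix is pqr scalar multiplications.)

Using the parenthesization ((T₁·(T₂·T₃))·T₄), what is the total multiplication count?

2824

(T₂·T₃): 15×30 by 30×2 → 15×2, cost 15·30·2 = 900
(T₁·(T₂·T₃)): 26×15 by 15×2 → 26×2, cost 26·15·2 = 780; cumulative 1680
((T₁·(T₂·T₃))·T₄): 26×2 by 2×22 → 26×22, cost 26·2·22 = 1144; cumulative 2824
Total: 2824 scalar multiplications.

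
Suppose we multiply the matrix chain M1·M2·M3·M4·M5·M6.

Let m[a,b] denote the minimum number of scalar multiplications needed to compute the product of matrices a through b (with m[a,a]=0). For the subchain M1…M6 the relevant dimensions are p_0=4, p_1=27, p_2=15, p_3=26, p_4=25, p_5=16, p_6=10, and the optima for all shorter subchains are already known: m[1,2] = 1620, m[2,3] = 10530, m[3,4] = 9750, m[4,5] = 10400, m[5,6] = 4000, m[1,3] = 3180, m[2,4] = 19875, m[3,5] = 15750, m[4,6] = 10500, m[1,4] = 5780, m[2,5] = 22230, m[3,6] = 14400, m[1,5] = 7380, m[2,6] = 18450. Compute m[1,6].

8020

m[1,6] = min over k∈[1,5] of m[1,k]+m[k+1,6]+p_{0}·p_k·p_{6}.
k=1: 0 + 18450 + 4·27·10 = 19530; k=2: 1620 + 14400 + 4·15·10 = 16620; k=3: 3180 + 10500 + 4·26·10 = 14720; k=4: 5780 + 4000 + 4·25·10 = 10780; k=5: 7380 + 0 + 4·16·10 = 8020.
Minimum: 8020 at k=5.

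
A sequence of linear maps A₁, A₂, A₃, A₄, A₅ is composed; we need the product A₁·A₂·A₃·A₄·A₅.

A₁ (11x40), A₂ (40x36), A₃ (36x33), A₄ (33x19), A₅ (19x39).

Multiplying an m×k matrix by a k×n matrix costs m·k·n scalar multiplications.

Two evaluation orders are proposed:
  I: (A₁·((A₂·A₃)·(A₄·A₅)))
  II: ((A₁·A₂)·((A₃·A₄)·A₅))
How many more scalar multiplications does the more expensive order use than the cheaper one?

Order I = (A₁·((A₂·A₃)·(A₄·A₅))): (A₂·A₃): 40×36 by 36×33 → 40×33, cost 40·36·33 = 47520; (A₄·A₅): 33×19 by 19×39 → 33×39, cost 33·19·39 = 24453; ((A₂·A₃)·(A₄·A₅)): 40×33 by 33×39 → 40×39, cost 40·33·39 = 51480; cumulative 123453; (A₁·((A₂·A₃)·(A₄·A₅))): 11×40 by 40×39 → 11×39, cost 11·40·39 = 17160; cumulative 140613. Total 140613.
Order II = ((A₁·A₂)·((A₃·A₄)·A₅)): (A₁·A₂): 11×40 by 40×36 → 11×36, cost 11·40·36 = 15840; (A₃·A₄): 36×33 by 33×19 → 36×19, cost 36·33·19 = 22572; ((A₃·A₄)·A₅): 36×19 by 19×39 → 36×39, cost 36·19·39 = 26676; cumulative 49248; ((A₁·A₂)·((A₃·A₄)·A₅)): 11×36 by 36×39 → 11×39, cost 11·36·39 = 15444; cumulative 80532. Total 80532.
Difference: |140613 − 80532| = 60081.

60081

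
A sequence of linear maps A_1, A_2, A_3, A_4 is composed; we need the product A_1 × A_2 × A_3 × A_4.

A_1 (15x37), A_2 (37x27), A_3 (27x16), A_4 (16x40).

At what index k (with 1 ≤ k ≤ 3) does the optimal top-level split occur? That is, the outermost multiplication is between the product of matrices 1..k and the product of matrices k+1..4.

Adjacent pairs: A_1A_2 = 15·37·27 = 14985; A_2A_3 = 37·27·16 = 15984; A_3A_4 = 27·16·40 = 17280.
Length 3: A_1..A_3: k=1: 0+15984+15·37·16=24864; k=2: 14985+0+15·27·16=21465 → min 21465 | A_2..A_4: k=2: 0+17280+37·27·40=57240; k=3: 15984+0+37·16·40=39664 → min 39664.
Top-level splits: k=1: (A_1..A_1)·(A_2..A_4) → 0+39664+15·37·40 = 61864; k=2: (A_1..A_2)·(A_3..A_4) → 14985+17280+15·27·40 = 48465; k=3: (A_1..A_3)·(A_4..A_4) → 21465+0+15·16·40 = 31065.
Best split is after A_3, i.e. k = 3.

3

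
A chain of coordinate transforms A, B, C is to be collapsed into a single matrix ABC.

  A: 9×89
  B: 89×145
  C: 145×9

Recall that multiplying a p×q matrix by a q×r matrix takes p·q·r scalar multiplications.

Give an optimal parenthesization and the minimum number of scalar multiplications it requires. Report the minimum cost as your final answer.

123354

(A(BC)): cost 123354.
((AB)C): cost 127890.
Optimal: (A(BC)) with cost 123354.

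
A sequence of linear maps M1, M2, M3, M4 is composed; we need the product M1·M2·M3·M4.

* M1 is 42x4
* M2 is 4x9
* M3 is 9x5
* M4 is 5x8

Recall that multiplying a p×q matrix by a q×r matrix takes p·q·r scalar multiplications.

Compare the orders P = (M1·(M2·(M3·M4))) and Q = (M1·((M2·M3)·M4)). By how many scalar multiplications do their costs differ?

308

Order P = (M1·(M2·(M3·M4))): (M3·M4): 9×5 by 5×8 → 9×8, cost 9·5·8 = 360; (M2·(M3·M4)): 4×9 by 9×8 → 4×8, cost 4·9·8 = 288; cumulative 648; (M1·(M2·(M3·M4))): 42×4 by 4×8 → 42×8, cost 42·4·8 = 1344; cumulative 1992. Total 1992.
Order Q = (M1·((M2·M3)·M4)): (M2·M3): 4×9 by 9×5 → 4×5, cost 4·9·5 = 180; ((M2·M3)·M4): 4×5 by 5×8 → 4×8, cost 4·5·8 = 160; cumulative 340; (M1·((M2·M3)·M4)): 42×4 by 4×8 → 42×8, cost 42·4·8 = 1344; cumulative 1684. Total 1684.
Difference: |1992 − 1684| = 308.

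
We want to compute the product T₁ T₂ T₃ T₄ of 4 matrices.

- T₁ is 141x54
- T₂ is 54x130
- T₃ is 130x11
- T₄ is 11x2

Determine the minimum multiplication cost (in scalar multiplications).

Adjacent pairs: T₁T₂ = 141·54·130 = 989820; T₂T₃ = 54·130·11 = 77220; T₃T₄ = 130·11·2 = 2860.
Length 3: T₁..T₃: k=1: 0+77220+141·54·11=160974; k=2: 989820+0+141·130·11=1191450 → min 160974 | T₂..T₄: k=2: 0+2860+54·130·2=16900; k=3: 77220+0+54·11·2=78408 → min 16900.
Length 4: T₁..T₄: k=1: 0+16900+141·54·2=32128; k=2: 989820+2860+141·130·2=1029340; k=3: 160974+0+141·11·2=164076 → min 32128.
Optimal order: (T₁ (T₂ (T₃ T₄))) with cost 32128.

32128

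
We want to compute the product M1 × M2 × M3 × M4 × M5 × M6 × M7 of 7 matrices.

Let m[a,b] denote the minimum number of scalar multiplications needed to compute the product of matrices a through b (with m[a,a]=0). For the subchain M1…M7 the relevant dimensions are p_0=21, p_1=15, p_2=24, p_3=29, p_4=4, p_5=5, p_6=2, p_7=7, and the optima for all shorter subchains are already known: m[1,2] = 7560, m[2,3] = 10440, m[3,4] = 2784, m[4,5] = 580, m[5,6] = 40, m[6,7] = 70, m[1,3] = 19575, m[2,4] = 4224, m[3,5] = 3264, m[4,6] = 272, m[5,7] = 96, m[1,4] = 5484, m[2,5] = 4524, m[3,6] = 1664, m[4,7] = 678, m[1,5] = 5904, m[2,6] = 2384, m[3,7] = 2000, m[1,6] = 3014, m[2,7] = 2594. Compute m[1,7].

3308

m[1,7] = min over k∈[1,6] of m[1,k]+m[k+1,7]+p_{0}·p_k·p_{7}.
k=1: 0 + 2594 + 21·15·7 = 4799; k=2: 7560 + 2000 + 21·24·7 = 13088; k=3: 19575 + 678 + 21·29·7 = 24516; k=4: 5484 + 96 + 21·4·7 = 6168; k=5: 5904 + 70 + 21·5·7 = 6709; k=6: 3014 + 0 + 21·2·7 = 3308.
Minimum: 3308 at k=6.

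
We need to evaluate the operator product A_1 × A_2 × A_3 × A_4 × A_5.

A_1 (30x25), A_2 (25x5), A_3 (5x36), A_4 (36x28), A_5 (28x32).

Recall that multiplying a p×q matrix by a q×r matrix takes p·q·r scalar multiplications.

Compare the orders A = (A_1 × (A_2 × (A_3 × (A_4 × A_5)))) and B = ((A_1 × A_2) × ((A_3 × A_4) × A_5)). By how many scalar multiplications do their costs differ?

47946

Order A = (A_1 × (A_2 × (A_3 × (A_4 × A_5)))): (A_4 × A_5): 36×28 by 28×32 → 36×32, cost 36·28·32 = 32256; (A_3 × (A_4 × A_5)): 5×36 by 36×32 → 5×32, cost 5·36·32 = 5760; cumulative 38016; (A_2 × (A_3 × (A_4 × A_5))): 25×5 by 5×32 → 25×32, cost 25·5·32 = 4000; cumulative 42016; (A_1 × (A_2 × (A_3 × (A_4 × A_5)))): 30×25 by 25×32 → 30×32, cost 30·25·32 = 24000; cumulative 66016. Total 66016.
Order B = ((A_1 × A_2) × ((A_3 × A_4) × A_5)): (A_1 × A_2): 30×25 by 25×5 → 30×5, cost 30·25·5 = 3750; (A_3 × A_4): 5×36 by 36×28 → 5×28, cost 5·36·28 = 5040; ((A_3 × A_4) × A_5): 5×28 by 28×32 → 5×32, cost 5·28·32 = 4480; cumulative 9520; ((A_1 × A_2) × ((A_3 × A_4) × A_5)): 30×5 by 5×32 → 30×32, cost 30·5·32 = 4800; cumulative 18070. Total 18070.
Difference: |66016 − 18070| = 47946.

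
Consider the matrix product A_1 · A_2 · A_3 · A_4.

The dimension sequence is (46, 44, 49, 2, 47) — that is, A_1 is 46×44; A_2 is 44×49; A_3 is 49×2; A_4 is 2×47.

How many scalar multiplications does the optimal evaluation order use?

Adjacent pairs: A_1A_2 = 46·44·49 = 99176; A_2A_3 = 44·49·2 = 4312; A_3A_4 = 49·2·47 = 4606.
Length 3: A_1..A_3: k=1: 0+4312+46·44·2=8360; k=2: 99176+0+46·49·2=103684 → min 8360 | A_2..A_4: k=2: 0+4606+44·49·47=105938; k=3: 4312+0+44·2·47=8448 → min 8448.
Length 4: A_1..A_4: k=1: 0+8448+46·44·47=103576; k=2: 99176+4606+46·49·47=209720; k=3: 8360+0+46·2·47=12684 → min 12684.
Optimal order: ((A_1 · (A_2 · A_3)) · A_4) with cost 12684.

12684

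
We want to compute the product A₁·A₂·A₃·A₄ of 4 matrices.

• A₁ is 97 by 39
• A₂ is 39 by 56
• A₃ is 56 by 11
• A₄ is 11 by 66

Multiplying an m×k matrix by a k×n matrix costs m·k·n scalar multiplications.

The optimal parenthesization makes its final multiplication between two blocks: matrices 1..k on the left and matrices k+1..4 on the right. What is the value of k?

3

Adjacent pairs: A₁A₂ = 97·39·56 = 211848; A₂A₃ = 39·56·11 = 24024; A₃A₄ = 56·11·66 = 40656.
Length 3: A₁..A₃: k=1: 0+24024+97·39·11=65637; k=2: 211848+0+97·56·11=271600 → min 65637 | A₂..A₄: k=2: 0+40656+39·56·66=184800; k=3: 24024+0+39·11·66=52338 → min 52338.
Top-level splits: k=1: (A₁..A₁)·(A₂..A₄) → 0+52338+97·39·66 = 302016; k=2: (A₁..A₂)·(A₃..A₄) → 211848+40656+97·56·66 = 611016; k=3: (A₁..A₃)·(A₄..A₄) → 65637+0+97·11·66 = 136059.
Best split is after A₃, i.e. k = 3.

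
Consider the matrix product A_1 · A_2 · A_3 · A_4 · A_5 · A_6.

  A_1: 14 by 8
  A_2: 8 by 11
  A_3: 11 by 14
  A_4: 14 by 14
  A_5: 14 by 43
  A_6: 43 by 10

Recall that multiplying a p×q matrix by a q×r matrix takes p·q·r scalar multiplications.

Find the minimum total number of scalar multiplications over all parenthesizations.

11060

Adjacent pairs: A_1A_2 = 14·8·11 = 1232; A_2A_3 = 8·11·14 = 1232; A_3A_4 = 11·14·14 = 2156; A_4A_5 = 14·14·43 = 8428; A_5A_6 = 14·43·10 = 6020.
Length 3: A_1..A_3: k=1: 0+1232+14·8·14=2800; k=2: 1232+0+14·11·14=3388 → min 2800 | A_2..A_4: k=2: 0+2156+8·11·14=3388; k=3: 1232+0+8·14·14=2800 → min 2800 | A_3..A_5: k=3: 0+8428+11·14·43=15050; k=4: 2156+0+11·14·43=8778 → min 8778 | A_4..A_6: k=4: 0+6020+14·14·10=7980; k=5: 8428+0+14·43·10=14448 → min 7980.
Length 4: A_1..A_4: k=1: 0+2800+14·8·14=4368; k=2: 1232+2156+14·11·14=5544; k=3: 2800+0+14·14·14=5544 → min 4368 | A_2..A_5: k=2: 0+8778+8·11·43=12562; k=3: 1232+8428+8·14·43=14476; k=4: 2800+0+8·14·43=7616 → min 7616 | A_3..A_6: k=3: 0+7980+11·14·10=9520; k=4: 2156+6020+11·14·10=9716; k=5: 8778+0+11·43·10=13508 → min 9520.
Length 5: A_1..A_5: k=1: 0+7616+14·8·43=12432; k=2: 1232+8778+14·11·43=16632; k=3: 2800+8428+14·14·43=19656; k=4: 4368+0+14·14·43=12796 → min 12432 | A_2..A_6: k=2: 0+9520+8·11·10=10400; k=3: 1232+7980+8·14·10=10332; k=4: 2800+6020+8·14·10=9940; k=5: 7616+0+8·43·10=11056 → min 9940.
Length 6: A_1..A_6: k=1: 0+9940+14·8·10=11060; k=2: 1232+9520+14·11·10=12292; k=3: 2800+7980+14·14·10=12740; k=4: 4368+6020+14·14·10=12348; k=5: 12432+0+14·43·10=18452 → min 11060.
Optimal order: (A_1 · (((A_2 · A_3) · A_4) · (A_5 · A_6))) with cost 11060.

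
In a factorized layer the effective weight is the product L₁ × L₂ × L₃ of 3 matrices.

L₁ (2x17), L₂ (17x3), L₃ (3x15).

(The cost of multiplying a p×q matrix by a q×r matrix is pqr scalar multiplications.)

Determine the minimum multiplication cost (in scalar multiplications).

192

Order (L₁ × (L₂ × L₃)): (L₂ × L₃): 17×3 by 3×15 → 17×15, cost 17·3·15 = 765; (L₁ × (L₂ × L₃)): 2×17 by 17×15 → 2×15, cost 2·17·15 = 510; cumulative 1275. Total 1275.
Order ((L₁ × L₂) × L₃): (L₁ × L₂): 2×17 by 17×3 → 2×3, cost 2·17·3 = 102; ((L₁ × L₂) × L₃): 2×3 by 3×15 → 2×15, cost 2·3·15 = 90; cumulative 192. Total 192.
Minimum: 192.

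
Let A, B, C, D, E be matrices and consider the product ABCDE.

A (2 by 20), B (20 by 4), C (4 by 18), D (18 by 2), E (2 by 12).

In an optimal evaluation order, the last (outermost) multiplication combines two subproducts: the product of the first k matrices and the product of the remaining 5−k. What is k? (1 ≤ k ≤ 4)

Adjacent pairs: AB = 2·20·4 = 160; BC = 20·4·18 = 1440; CD = 4·18·2 = 144; DE = 18·2·12 = 432.
Length 3: A..C: k=1: 0+1440+2·20·18=2160; k=2: 160+0+2·4·18=304 → min 304 | B..D: k=2: 0+144+20·4·2=304; k=3: 1440+0+20·18·2=2160 → min 304 | C..E: k=3: 0+432+4·18·12=1296; k=4: 144+0+4·2·12=240 → min 240.
Length 4: A..D: k=1: 0+304+2·20·2=384; k=2: 160+144+2·4·2=320; k=3: 304+0+2·18·2=376 → min 320 | B..E: k=2: 0+240+20·4·12=1200; k=3: 1440+432+20·18·12=6192; k=4: 304+0+20·2·12=784 → min 784.
Top-level splits: k=1: (A..A)·(B..E) → 0+784+2·20·12 = 1264; k=2: (A..B)·(C..E) → 160+240+2·4·12 = 496; k=3: (A..C)·(D..E) → 304+432+2·18·12 = 1168; k=4: (A..D)·(E..E) → 320+0+2·2·12 = 368.
Best split is after D, i.e. k = 4.

4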